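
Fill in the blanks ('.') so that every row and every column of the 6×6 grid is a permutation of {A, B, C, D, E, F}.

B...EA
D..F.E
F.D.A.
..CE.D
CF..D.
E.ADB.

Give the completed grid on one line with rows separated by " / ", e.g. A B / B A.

(r1,c3): row 1 has {A,B,E}; column 3 has {A,C,D}, so it must be F.
(r1,c4): row 1 has {A,B,E,F}; column 4 has {D,E,F}, so it must be C.
(r2,c3): row 2 has {D,E,F}; column 3 has {A,C,D,F}, so it must be B.
(r2,c5): row 2 has {B,D,E,F}; column 5 has {A,B,D,E}, so it must be C.
(r3,c4): row 3 has {A,D,F}; column 4 has {C,D,E,F}, so it must be B.
(r3,c6): row 3 has {A,B,D,F}; column 6 has {A,D,E}, so it must be C.
(r4,c1): row 4 has {C,D,E}; column 1 has {B,C,D,E,F}, so it must be A.
(r4,c2): row 4 has {A,C,D,E}; column 2 has {F}, so it must be B.
(r4,c5): row 4 has {A,B,C,D,E}; column 5 has {A,B,C,D,E}, so it must be F.
(r5,c3): row 5 has {C,D,F}; column 3 has {A,B,C,D,F}, so it must be E.
(r5,c4): row 5 has {C,D,E,F}; column 4 has {B,C,D,E,F}, so it must be A.
(r5,c6): row 5 has {A,C,D,E,F}; column 6 has {A,C,D,E}, so it must be B.
(r6,c2): row 6 has {A,B,D,E}; column 2 has {B,F}, so it must be C.
(r6,c6): row 6 has {A,B,C,D,E}; column 6 has {A,B,C,D,E}, so it must be F.
(r1,c2): row 1 has {A,B,C,E,F}; column 2 has {B,C,F}, so it must be D.
(r2,c2): row 2 has {B,C,D,E,F}; column 2 has {B,C,D,F}, so it must be A.
(r3,c2): row 3 has {A,B,C,D,F}; column 2 has {A,B,C,D,F}, so it must be E.

B D F C E A / D A B F C E / F E D B A C / A B C E F D / C F E A D B / E C A D B F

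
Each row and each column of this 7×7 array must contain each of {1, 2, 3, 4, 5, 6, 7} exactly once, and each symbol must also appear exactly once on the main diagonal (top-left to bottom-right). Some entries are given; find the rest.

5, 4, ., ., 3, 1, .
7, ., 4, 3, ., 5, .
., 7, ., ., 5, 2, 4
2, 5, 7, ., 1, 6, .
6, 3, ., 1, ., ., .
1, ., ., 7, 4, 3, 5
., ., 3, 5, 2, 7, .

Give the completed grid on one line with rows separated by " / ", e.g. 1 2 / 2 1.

5 4 6 2 3 1 7 / 7 2 4 3 6 5 1 / 3 7 1 6 5 2 4 / 2 5 7 4 1 6 3 / 6 3 5 1 7 4 2 / 1 6 2 7 4 3 5 / 4 1 3 5 2 7 6

Cell (r2,c5): row 2 has {3,4,5,7}; column 5 has {1,2,3,4,5} → 6.
Cell (r3,c1): row 3 has {2,4,5,7}; column 1 has {1,2,5,6,7} → 3.
Cell (r3,c4): row 3 has {2,3,4,5,7}; column 4 has {1,3,5,7} → 6.
Cell (r4,c4): row 4 has {1,2,5,6,7}; column 4 has {1,3,5,6,7}; the diagonal has {3,5} → 4.
Cell (r4,c7): row 4 has {1,2,4,5,6,7}; column 7 has {4,5} → 3.
Cell (r5,c5): row 5 has {1,3,6}; column 5 has {1,2,3,4,5,6}; the diagonal has {3,4,5} → 7.
Cell (r5,c6): row 5 has {1,3,6,7}; column 6 has {1,2,3,5,6,7} → 4.
Cell (r5,c7): row 5 has {1,3,4,6,7}; column 7 has {3,4,5} → 2.
Cell (r7,c1): row 7 has {2,3,5,7}; column 1 has {1,2,3,5,6,7} → 4.
Cell (r1,c4): row 1 has {1,3,4,5}; column 4 has {1,3,4,5,6,7} → 2.
Cell (r2,c7): row 2 has {3,4,5,6,7}; column 7 has {2,3,4,5} → 1.
Cell (r3,c3): row 3 has {2,3,4,5,6,7}; column 3 has {3,4,7}; the diagonal has {3,4,5,7} → 1.
Cell (r5,c3): row 5 has {1,2,3,4,6,7}; column 3 has {1,3,4,7} → 5.
Cell (r7,c7): row 7 has {2,3,4,5,7}; column 7 has {1,2,3,4,5}; the diagonal has {1,3,4,5,7} → 6.
Cell (r1,c3): row 1 has {1,2,3,4,5}; column 3 has {1,3,4,5,7} → 6.
Cell (r1,c7): row 1 has {1,2,3,4,5,6}; column 7 has {1,2,3,4,5,6} → 7.
Cell (r2,c2): row 2 has {1,3,4,5,6,7}; column 2 has {3,4,5,7}; the diagonal has {1,3,4,5,6,7} → 2.
Cell (r6,c2): row 6 has {1,3,4,5,7}; column 2 has {2,3,4,5,7} → 6.
Cell (r6,c3): row 6 has {1,3,4,5,6,7}; column 3 has {1,3,4,5,6,7} → 2.
Cell (r7,c2): row 7 has {2,3,4,5,6,7}; column 2 has {2,3,4,5,6,7} → 1.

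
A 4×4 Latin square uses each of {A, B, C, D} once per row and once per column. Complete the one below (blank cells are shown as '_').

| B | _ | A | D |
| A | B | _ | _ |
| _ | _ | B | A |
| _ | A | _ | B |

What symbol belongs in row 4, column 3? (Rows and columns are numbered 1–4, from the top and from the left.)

C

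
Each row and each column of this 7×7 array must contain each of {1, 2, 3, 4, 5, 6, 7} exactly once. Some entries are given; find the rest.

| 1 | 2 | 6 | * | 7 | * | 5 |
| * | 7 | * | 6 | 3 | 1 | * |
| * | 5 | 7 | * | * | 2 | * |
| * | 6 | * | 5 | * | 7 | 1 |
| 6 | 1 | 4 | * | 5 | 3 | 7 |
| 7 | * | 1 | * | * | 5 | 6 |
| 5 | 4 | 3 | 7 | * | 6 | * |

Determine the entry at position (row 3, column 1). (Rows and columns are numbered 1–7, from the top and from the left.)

4

At row 1, column 6: row 1 has {1,2,5,6,7}; column 6 has {1,2,3,5,6,7}; that leaves 4.
At row 4, column 3: row 4 has {1,5,6,7}; column 3 has {1,3,4,6,7}; that leaves 2.
At row 4, column 5: row 4 has {1,2,5,6,7}; column 5 has {3,5,7}; that leaves 4.
At row 5, column 4: row 5 has {1,3,4,5,6,7}; column 4 has {5,6,7}; that leaves 2.
At row 6, column 2: row 6 has {1,5,6,7}; column 2 has {1,2,4,5,6,7}; that leaves 3.
At row 6, column 4: row 6 has {1,3,5,6,7}; column 4 has {2,5,6,7}; that leaves 4.
At row 6, column 5: row 6 has {1,3,4,5,6,7}; column 5 has {3,4,5,7}; that leaves 2.
At row 7, column 5: row 7 has {3,4,5,6,7}; column 5 has {2,3,4,5,7}; that leaves 1.
At row 7, column 7: row 7 has {1,3,4,5,6,7}; column 7 has {1,5,6,7}; that leaves 2.
At row 1, column 4: row 1 has {1,2,4,5,6,7}; column 4 has {2,4,5,6,7}; that leaves 3.
At row 2, column 3: row 2 has {1,3,6,7}; column 3 has {1,2,3,4,6,7}; that leaves 5.
At row 2, column 7: row 2 has {1,3,5,6,7}; column 7 has {1,2,5,6,7}; that leaves 4.
At row 3, column 4: row 3 has {2,5,7}; column 4 has {2,3,4,5,6,7}; that leaves 1.
At row 3, column 5: row 3 has {1,2,5,7}; column 5 has {1,2,3,4,5,7}; that leaves 6.
At row 3, column 7: row 3 has {1,2,5,6,7}; column 7 has {1,2,4,5,6,7}; that leaves 3.
At row 4, column 1: row 4 has {1,2,4,5,6,7}; column 1 has {1,5,6,7}; that leaves 3.
At row 2, column 1: row 2 has {1,3,4,5,6,7}; column 1 has {1,3,5,6,7}; that leaves 2.
At row 3, column 1: row 3 has {1,2,3,5,6,7}; column 1 has {1,2,3,5,6,7}; that leaves 4.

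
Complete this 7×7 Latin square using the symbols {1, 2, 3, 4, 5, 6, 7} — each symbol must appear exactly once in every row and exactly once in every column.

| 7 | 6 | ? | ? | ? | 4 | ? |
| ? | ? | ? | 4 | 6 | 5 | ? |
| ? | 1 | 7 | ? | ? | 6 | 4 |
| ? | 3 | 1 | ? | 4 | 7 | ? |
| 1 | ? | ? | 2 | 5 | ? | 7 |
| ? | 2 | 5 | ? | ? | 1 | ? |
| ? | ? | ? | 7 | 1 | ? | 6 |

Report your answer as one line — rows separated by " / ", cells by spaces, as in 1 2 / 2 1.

Cell (r2,c2): row 2 has {4,5,6}; column 2 has {1,2,3,6} → 7.
Cell (r5,c2): row 5 has {1,2,5,7}; column 2 has {1,2,3,6,7} → 4.
Cell (r5,c6): row 5 has {1,2,4,5,7}; column 6 has {1,4,5,6,7} → 3.
Cell (r6,c7): row 6 has {1,2,5}; column 7 has {4,6,7} → 3.
Cell (r7,c2): row 7 has {1,6,7}; column 2 has {1,2,3,4,6,7} → 5.
Cell (r7,c6): row 7 has {1,5,6,7}; column 6 has {1,3,4,5,6,7} → 2.
Cell (r5,c3): row 5 has {1,2,3,4,5,7}; column 3 has {1,5,7} → 6.
Cell (r6,c4): row 6 has {1,2,3,5}; column 4 has {2,4,7} → 6.
Cell (r6,c5): row 6 has {1,2,3,5,6}; column 5 has {1,4,5,6} → 7.
Cell (r4,c4): row 4 has {1,3,4,7}; column 4 has {2,4,6,7} → 5.
Cell (r4,c7): row 4 has {1,3,4,5,7}; column 7 has {3,4,6,7} → 2.
Cell (r6,c1): row 6 has {1,2,3,5,6,7}; column 1 has {1,7} → 4.
Cell (r7,c1): row 7 has {1,2,5,6,7}; column 1 has {1,4,7} → 3.
Cell (r7,c3): row 7 has {1,2,3,5,6,7}; column 3 has {1,5,6,7} → 4.
Cell (r2,c1): row 2 has {4,5,6,7}; column 1 has {1,3,4,7} → 2.
Cell (r2,c3): row 2 has {2,4,5,6,7}; column 3 has {1,4,5,6,7} → 3.
Cell (r2,c7): row 2 has {2,3,4,5,6,7}; column 7 has {2,3,4,6,7} → 1.
Cell (r3,c1): row 3 has {1,4,6,7}; column 1 has {1,2,3,4,7} → 5.
Cell (r3,c4): row 3 has {1,4,5,6,7}; column 4 has {2,4,5,6,7} → 3.
Cell (r3,c5): row 3 has {1,3,4,5,6,7}; column 5 has {1,4,5,6,7} → 2.
Cell (r4,c1): row 4 has {1,2,3,4,5,7}; column 1 has {1,2,3,4,5,7} → 6.
Cell (r1,c3): row 1 has {4,6,7}; column 3 has {1,3,4,5,6,7} → 2.
Cell (r1,c4): row 1 has {2,4,6,7}; column 4 has {2,3,4,5,6,7} → 1.
Cell (r1,c5): row 1 has {1,2,4,6,7}; column 5 has {1,2,4,5,6,7} → 3.
Cell (r1,c7): row 1 has {1,2,3,4,6,7}; column 7 has {1,2,3,4,6,7} → 5.

7 6 2 1 3 4 5 / 2 7 3 4 6 5 1 / 5 1 7 3 2 6 4 / 6 3 1 5 4 7 2 / 1 4 6 2 5 3 7 / 4 2 5 6 7 1 3 / 3 5 4 7 1 2 6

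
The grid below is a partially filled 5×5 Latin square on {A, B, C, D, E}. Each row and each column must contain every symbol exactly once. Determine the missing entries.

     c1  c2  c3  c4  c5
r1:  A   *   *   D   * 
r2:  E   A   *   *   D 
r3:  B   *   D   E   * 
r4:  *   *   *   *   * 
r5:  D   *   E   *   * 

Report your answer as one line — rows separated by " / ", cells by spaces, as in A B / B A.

A E C D B / E A B C D / B C D E A / C D A B E / D B E A C

(r3,c2) = C
(r3,c5) = A
(r4,c1) = C
(r5,c2) = B
(r5,c5) = C
(r1,c2) = E
(r1,c5) = B
(r4,c2) = D
(r4,c5) = E
(r5,c4) = A
(r1,c3) = C
(r2,c3) = B
(r2,c4) = C
(r4,c3) = A
(r4,c4) = B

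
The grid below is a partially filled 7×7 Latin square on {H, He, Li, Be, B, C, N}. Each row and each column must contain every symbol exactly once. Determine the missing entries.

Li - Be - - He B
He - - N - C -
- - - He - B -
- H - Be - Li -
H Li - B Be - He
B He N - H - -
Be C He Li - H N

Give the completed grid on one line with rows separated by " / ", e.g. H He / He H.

Li N Be H C He B / He B H N Li C Be / C Be Li He N B H / N H B Be He Li C / H Li C B Be N He / B He N C H Be Li / Be C He Li B H N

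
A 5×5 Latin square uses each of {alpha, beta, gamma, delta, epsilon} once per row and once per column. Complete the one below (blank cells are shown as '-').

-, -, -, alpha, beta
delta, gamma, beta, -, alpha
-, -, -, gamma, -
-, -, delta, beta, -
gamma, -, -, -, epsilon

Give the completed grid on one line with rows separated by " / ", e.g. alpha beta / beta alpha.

(r1,c1) = epsilon
(r1,c2) = delta
(r1,c3) = gamma
(r2,c4) = epsilon
(r3,c5) = delta
(r4,c1) = alpha
(r4,c2) = epsilon
(r4,c5) = gamma
(r5,c3) = alpha
(r5,c4) = delta
(r3,c1) = beta
(r3,c2) = alpha
(r3,c3) = epsilon
(r5,c2) = beta

epsilon delta gamma alpha beta / delta gamma beta epsilon alpha / beta alpha epsilon gamma delta / alpha epsilon delta beta gamma / gamma beta alpha delta epsilon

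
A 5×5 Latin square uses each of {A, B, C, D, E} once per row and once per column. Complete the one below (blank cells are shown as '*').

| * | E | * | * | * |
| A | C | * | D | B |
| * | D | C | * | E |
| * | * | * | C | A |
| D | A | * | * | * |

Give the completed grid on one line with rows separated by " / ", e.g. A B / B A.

C E A B D / A C E D B / B D C A E / E B D C A / D A B E C

(r2,c3): row 2 has {A,B,C,D}; column 3 has {C}, so it must be E.
(r3,c1): row 3 has {C,D,E}; column 1 has {A,D}, so it must be B.
(r3,c4): row 3 has {B,C,D,E}; column 4 has {C,D}, so it must be A.
(r4,c1): row 4 has {A,C}; column 1 has {A,B,D}, so it must be E.
(r4,c2): row 4 has {A,C,E}; column 2 has {A,C,D,E}, so it must be B.
(r4,c3): row 4 has {A,B,C,E}; column 3 has {C,E}, so it must be D.
(r5,c3): row 5 has {A,D}; column 3 has {C,D,E}, so it must be B.
(r5,c4): row 5 has {A,B,D}; column 4 has {A,C,D}, so it must be E.
(r5,c5): row 5 has {A,B,D,E}; column 5 has {A,B,E}, so it must be C.
(r1,c1): row 1 has {E}; column 1 has {A,B,D,E}, so it must be C.
(r1,c3): row 1 has {C,E}; column 3 has {B,C,D,E}, so it must be A.
(r1,c4): row 1 has {A,C,E}; column 4 has {A,C,D,E}, so it must be B.
(r1,c5): row 1 has {A,B,C,E}; column 5 has {A,B,C,E}, so it must be D.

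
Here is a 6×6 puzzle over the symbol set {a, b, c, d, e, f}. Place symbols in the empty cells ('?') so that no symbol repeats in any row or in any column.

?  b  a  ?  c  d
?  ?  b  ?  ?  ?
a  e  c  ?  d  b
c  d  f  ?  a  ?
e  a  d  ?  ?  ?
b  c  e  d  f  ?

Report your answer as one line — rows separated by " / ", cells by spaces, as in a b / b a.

Cell (r1,c1): row 1 has {a,b,c,d}; column 1 has {a,b,c,e} → f.
Cell (r1,c4): row 1 has {a,b,c,d,f}; column 4 has {d} → e.
Cell (r2,c1): row 2 has {b}; column 1 has {a,b,c,e,f} → d.
Cell (r2,c2): row 2 has {b,d}; column 2 has {a,b,c,d,e} → f.
Cell (r2,c5): row 2 has {b,d,f}; column 5 has {a,c,d,f} → e.
Cell (r3,c4): row 3 has {a,b,c,d,e}; column 4 has {d,e} → f.
Cell (r4,c4): row 4 has {a,c,d,f}; column 4 has {d,e,f} → b.
Cell (r4,c6): row 4 has {a,b,c,d,f}; column 6 has {b,d} → e.
Cell (r5,c4): row 5 has {a,d,e}; column 4 has {b,d,e,f} → c.
Cell (r5,c5): row 5 has {a,c,d,e}; column 5 has {a,c,d,e,f} → b.
Cell (r5,c6): row 5 has {a,b,c,d,e}; column 6 has {b,d,e} → f.
Cell (r6,c6): row 6 has {b,c,d,e,f}; column 6 has {b,d,e,f} → a.
Cell (r2,c4): row 2 has {b,d,e,f}; column 4 has {b,c,d,e,f} → a.
Cell (r2,c6): row 2 has {a,b,d,e,f}; column 6 has {a,b,d,e,f} → c.

f b a e c d / d f b a e c / a e c f d b / c d f b a e / e a d c b f / b c e d f a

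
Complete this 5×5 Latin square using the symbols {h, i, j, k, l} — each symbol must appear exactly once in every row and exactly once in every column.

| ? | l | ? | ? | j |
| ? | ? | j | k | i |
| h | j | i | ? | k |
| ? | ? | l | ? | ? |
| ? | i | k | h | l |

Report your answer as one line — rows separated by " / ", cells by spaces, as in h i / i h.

row 1 has {j,l}; column 3 has {i,j,k,l} — only h is left for (r1,c3).
row 1 has {h,j,l}; column 4 has {h,k} — only i is left for (r1,c4).
row 2 has {i,j,k}; column 1 has {h} — only l is left for (r2,c1).
row 2 has {i,j,k,l}; column 2 has {i,j,l} — only h is left for (r2,c2).
row 3 has {h,i,j,k}; column 4 has {h,i,k} — only l is left for (r3,c4).
row 4 has {l}; column 2 has {h,i,j,l} — only k is left for (r4,c2).
row 4 has {k,l}; column 4 has {h,i,k,l} — only j is left for (r4,c4).
row 4 has {j,k,l}; column 5 has {i,j,k,l} — only h is left for (r4,c5).
row 5 has {h,i,k,l}; column 1 has {h,l} — only j is left for (r5,c1).
row 1 has {h,i,j,l}; column 1 has {h,j,l} — only k is left for (r1,c1).
row 4 has {h,j,k,l}; column 1 has {h,j,k,l} — only i is left for (r4,c1).

k l h i j / l h j k i / h j i l k / i k l j h / j i k h l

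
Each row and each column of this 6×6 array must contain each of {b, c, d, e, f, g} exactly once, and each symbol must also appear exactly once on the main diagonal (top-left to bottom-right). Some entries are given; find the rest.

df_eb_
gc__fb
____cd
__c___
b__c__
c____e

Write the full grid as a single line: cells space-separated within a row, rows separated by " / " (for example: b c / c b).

(r1,c3) = g
(r1,c6) = c
(r2,c4) = d
(r5,c5) = g
(r5,c6) = f
(r6,c5) = d
(r2,c3) = e
(r4,c5) = e
(r4,c6) = g
(r5,c3) = d
(r4,c1) = f
(r4,c4) = b
(r5,c2) = e
(r3,c1) = e
(r3,c3) = f
(r3,c4) = g
(r4,c2) = d
(r6,c3) = b
(r6,c4) = f
(r3,c2) = b
(r6,c2) = g

d f g e b c / g c e d f b / e b f g c d / f d c b e g / b e d c g f / c g b f d e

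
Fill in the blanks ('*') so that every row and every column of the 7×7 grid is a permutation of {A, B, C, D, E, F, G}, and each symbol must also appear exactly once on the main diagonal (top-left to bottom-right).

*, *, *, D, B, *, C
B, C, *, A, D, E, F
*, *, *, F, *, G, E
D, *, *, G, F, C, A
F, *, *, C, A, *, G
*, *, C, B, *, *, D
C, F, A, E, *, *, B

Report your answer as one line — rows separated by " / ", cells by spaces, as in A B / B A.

E G F D B A C / B C G A D E F / A B D F C G E / D E B G F C A / F D E C A B G / G A C B E F D / C F A E G D B

At row 1, column 1: row 1 has {B,C,D}; column 1 has {B,C,D,F}; the diagonal has {A,B,C,G}; that leaves E.
At row 2, column 3: row 2 has {A,B,C,D,E,F}; column 3 has {A,C}; that leaves G.
At row 3, column 1: row 3 has {E,F,G}; column 1 has {B,C,D,E,F}; that leaves A.
At row 3, column 3: row 3 has {A,E,F,G}; column 3 has {A,C,G}; the diagonal has {A,B,C,E,G}; that leaves D.
At row 3, column 5: row 3 has {A,D,E,F,G}; column 5 has {A,B,D,F}; that leaves C.
At row 6, column 1: row 6 has {B,C,D}; column 1 has {A,B,C,D,E,F}; that leaves G.
At row 6, column 5: row 6 has {B,C,D,G}; column 5 has {A,B,C,D,F}; that leaves E.
At row 6, column 6: row 6 has {B,C,D,E,G}; column 6 has {C,E,G}; the diagonal has {A,B,C,D,E,G}; that leaves F.
At row 7, column 5: row 7 has {A,B,C,E,F}; column 5 has {A,B,C,D,E,F}; that leaves G.
At row 7, column 6: row 7 has {A,B,C,E,F,G}; column 6 has {C,E,F,G}; that leaves D.
At row 1, column 3: row 1 has {B,C,D,E}; column 3 has {A,C,D,G}; that leaves F.
At row 1, column 6: row 1 has {B,C,D,E,F}; column 6 has {C,D,E,F,G}; that leaves A.
At row 3, column 2: row 3 has {A,C,D,E,F,G}; column 2 has {C,F}; that leaves B.
At row 4, column 2: row 4 has {A,C,D,F,G}; column 2 has {B,C,F}; that leaves E.
At row 4, column 3: row 4 has {A,C,D,E,F,G}; column 3 has {A,C,D,F,G}; that leaves B.
At row 5, column 2: row 5 has {A,C,F,G}; column 2 has {B,C,E,F}; that leaves D.
At row 5, column 3: row 5 has {A,C,D,F,G}; column 3 has {A,B,C,D,F,G}; that leaves E.
At row 5, column 6: row 5 has {A,C,D,E,F,G}; column 6 has {A,C,D,E,F,G}; that leaves B.
At row 6, column 2: row 6 has {B,C,D,E,F,G}; column 2 has {B,C,D,E,F}; that leaves A.
At row 1, column 2: row 1 has {A,B,C,D,E,F}; column 2 has {A,B,C,D,E,F}; that leaves G.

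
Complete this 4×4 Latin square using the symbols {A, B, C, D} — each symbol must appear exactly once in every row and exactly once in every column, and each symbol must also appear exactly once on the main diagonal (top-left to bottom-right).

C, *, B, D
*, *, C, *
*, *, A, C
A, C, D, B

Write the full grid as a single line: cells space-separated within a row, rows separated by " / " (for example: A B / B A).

C A B D / B D C A / D B A C / A C D B

row 1 has {B,C,D}; column 2 has {C} — only A is left for (r1,c2).
row 2 has {C}; column 2 has {A,C}; the diagonal has {A,B,C} — only D is left for (r2,c2).
row 2 has {C,D}; column 4 has {B,C,D} — only A is left for (r2,c4).
row 3 has {A,C}; column 2 has {A,C,D} — only B is left for (r3,c2).
row 2 has {A,C,D}; column 1 has {A,C} — only B is left for (r2,c1).
row 3 has {A,B,C}; column 1 has {A,B,C} — only D is left for (r3,c1).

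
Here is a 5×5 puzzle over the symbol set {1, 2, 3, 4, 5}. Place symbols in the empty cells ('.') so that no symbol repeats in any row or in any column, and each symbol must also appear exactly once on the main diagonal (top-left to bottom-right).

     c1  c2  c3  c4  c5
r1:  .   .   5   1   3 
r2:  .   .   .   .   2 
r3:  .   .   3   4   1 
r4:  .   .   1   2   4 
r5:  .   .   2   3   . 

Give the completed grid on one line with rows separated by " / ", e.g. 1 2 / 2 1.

Cell (r1,c1): row 1 has {1,3,5}; column 1 is empty so far; the diagonal has {2,3} → 4.
Cell (r1,c2): row 1 has {1,3,4,5}; column 2 is empty so far → 2.
Cell (r2,c3): row 2 has {2}; column 3 has {1,2,3,5} → 4.
Cell (r2,c4): row 2 has {2,4}; column 4 has {1,2,3,4} → 5.
Cell (r3,c2): row 3 has {1,3,4}; column 2 has {2} → 5.
Cell (r4,c2): row 4 has {1,2,4}; column 2 has {2,5} → 3.
Cell (r5,c5): row 5 has {2,3}; column 5 has {1,2,3,4}; the diagonal has {2,3,4} → 5.
Cell (r2,c2): row 2 has {2,4,5}; column 2 has {2,3,5}; the diagonal has {2,3,4,5} → 1.
Cell (r3,c1): row 3 has {1,3,4,5}; column 1 has {4} → 2.
Cell (r4,c1): row 4 has {1,2,3,4}; column 1 has {2,4} → 5.
Cell (r5,c1): row 5 has {2,3,5}; column 1 has {2,4,5} → 1.
Cell (r5,c2): row 5 has {1,2,3,5}; column 2 has {1,2,3,5} → 4.
Cell (r2,c1): row 2 has {1,2,4,5}; column 1 has {1,2,4,5} → 3.

4 2 5 1 3 / 3 1 4 5 2 / 2 5 3 4 1 / 5 3 1 2 4 / 1 4 2 3 5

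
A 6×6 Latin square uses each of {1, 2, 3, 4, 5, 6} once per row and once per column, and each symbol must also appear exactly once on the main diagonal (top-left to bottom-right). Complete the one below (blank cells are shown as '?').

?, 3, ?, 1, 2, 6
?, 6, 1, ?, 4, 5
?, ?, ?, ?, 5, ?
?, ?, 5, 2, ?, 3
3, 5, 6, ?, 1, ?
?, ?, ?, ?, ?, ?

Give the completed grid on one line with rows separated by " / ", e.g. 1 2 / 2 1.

5 3 4 1 2 6 / 2 6 1 3 4 5 / 4 2 3 6 5 1 / 1 4 5 2 6 3 / 3 5 6 4 1 2 / 6 1 2 5 3 4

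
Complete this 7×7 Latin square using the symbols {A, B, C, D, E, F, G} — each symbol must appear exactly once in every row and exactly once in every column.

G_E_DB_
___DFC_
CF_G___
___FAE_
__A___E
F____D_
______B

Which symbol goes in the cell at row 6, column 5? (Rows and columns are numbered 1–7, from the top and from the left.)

B

(r3,c6) = A
(r3,c7) = D
(r3,c3) = B
(r3,c5) = E
(r2,c3) = G
(r2,c7) = A
(r6,c3) = C
(r6,c7) = G
(r4,c3) = D
(r4,c7) = C
(r6,c5) = B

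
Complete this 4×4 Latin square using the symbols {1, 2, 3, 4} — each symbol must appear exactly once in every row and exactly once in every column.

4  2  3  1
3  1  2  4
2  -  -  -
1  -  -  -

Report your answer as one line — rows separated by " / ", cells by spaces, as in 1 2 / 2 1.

4 2 3 1 / 3 1 2 4 / 2 4 1 3 / 1 3 4 2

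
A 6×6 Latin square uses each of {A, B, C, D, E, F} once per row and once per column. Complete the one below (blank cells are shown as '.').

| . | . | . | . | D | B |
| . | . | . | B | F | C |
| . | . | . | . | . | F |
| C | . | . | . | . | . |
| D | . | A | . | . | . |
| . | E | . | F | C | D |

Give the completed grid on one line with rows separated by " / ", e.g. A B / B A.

(r5,c6) = E
(r6,c3) = B
(r4,c6) = A
(r5,c4) = C
(r5,c5) = B
(r6,c1) = A
(r2,c1) = E
(r2,c3) = D
(r3,c1) = B
(r4,c5) = E
(r5,c2) = F
(r1,c1) = F
(r2,c2) = A
(r3,c5) = A
(r4,c3) = F
(r4,c4) = D
(r1,c2) = C
(r1,c3) = E
(r1,c4) = A
(r3,c2) = D
(r3,c3) = C
(r3,c4) = E
(r4,c2) = B

F C E A D B / E A D B F C / B D C E A F / C B F D E A / D F A C B E / A E B F C D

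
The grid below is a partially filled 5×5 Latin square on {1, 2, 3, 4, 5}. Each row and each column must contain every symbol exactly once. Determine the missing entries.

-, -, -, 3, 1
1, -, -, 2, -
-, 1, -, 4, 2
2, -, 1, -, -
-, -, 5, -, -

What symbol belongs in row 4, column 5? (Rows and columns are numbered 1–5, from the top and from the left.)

3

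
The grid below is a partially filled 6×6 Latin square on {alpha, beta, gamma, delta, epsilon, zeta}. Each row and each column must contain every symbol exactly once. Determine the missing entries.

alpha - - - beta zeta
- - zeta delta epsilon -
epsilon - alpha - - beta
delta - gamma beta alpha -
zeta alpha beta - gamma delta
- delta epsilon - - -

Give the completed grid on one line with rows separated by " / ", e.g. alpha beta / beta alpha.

(r1,c3) = delta
(r4,c6) = epsilon
(r5,c4) = epsilon
(r6,c5) = zeta
(r1,c4) = gamma
(r3,c4) = zeta
(r3,c5) = delta
(r4,c2) = zeta
(r6,c4) = alpha
(r6,c6) = gamma
(r1,c2) = epsilon
(r2,c6) = alpha
(r3,c2) = gamma
(r6,c1) = beta
(r2,c1) = gamma
(r2,c2) = beta

alpha epsilon delta gamma beta zeta / gamma beta zeta delta epsilon alpha / epsilon gamma alpha zeta delta beta / delta zeta gamma beta alpha epsilon / zeta alpha beta epsilon gamma delta / beta delta epsilon alpha zeta gamma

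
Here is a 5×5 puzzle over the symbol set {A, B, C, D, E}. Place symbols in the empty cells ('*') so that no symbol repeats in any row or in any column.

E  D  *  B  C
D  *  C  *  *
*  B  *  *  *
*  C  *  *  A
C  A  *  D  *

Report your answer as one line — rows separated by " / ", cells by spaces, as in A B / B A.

E D A B C / D E C A B / A B E C D / B C D E A / C A B D E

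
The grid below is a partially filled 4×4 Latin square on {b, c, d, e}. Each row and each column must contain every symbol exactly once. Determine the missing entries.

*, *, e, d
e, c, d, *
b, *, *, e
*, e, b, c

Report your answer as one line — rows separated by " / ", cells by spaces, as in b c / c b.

c b e d / e c d b / b d c e / d e b c

(r1,c1): row 1 has {d,e}; column 1 has {b,e}, so it must be c.
(r1,c2): row 1 has {c,d,e}; column 2 has {c,e}, so it must be b.
(r2,c4): row 2 has {c,d,e}; column 4 has {c,d,e}, so it must be b.
(r3,c2): row 3 has {b,e}; column 2 has {b,c,e}, so it must be d.
(r3,c3): row 3 has {b,d,e}; column 3 has {b,d,e}, so it must be c.
(r4,c1): row 4 has {b,c,e}; column 1 has {b,c,e}, so it must be d.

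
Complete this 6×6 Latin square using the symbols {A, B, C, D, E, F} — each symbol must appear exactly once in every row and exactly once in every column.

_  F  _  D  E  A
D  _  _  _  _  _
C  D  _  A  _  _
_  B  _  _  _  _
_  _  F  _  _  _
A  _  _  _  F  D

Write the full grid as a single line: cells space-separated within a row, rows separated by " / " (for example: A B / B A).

B F C D E A / D E A F C B / C D E A B F / F B D C A E / E A F B D C / A C B E F D

Cell (r1,c1): row 1 has {A,D,E,F}; column 1 has {A,C,D} → B.
Cell (r1,c3): row 1 has {A,B,D,E,F}; column 3 has {F} → C.
Cell (r3,c5): row 3 has {A,C,D}; column 5 has {E,F} → B.
Cell (r5,c1): row 5 has {F}; column 1 has {A,B,C,D} → E.
Cell (r3,c3): row 3 has {A,B,C,D}; column 3 has {C,F} → E.
Cell (r3,c6): row 3 has {A,B,C,D,E}; column 6 has {A,D} → F.
Cell (r4,c1): row 4 has {B}; column 1 has {A,B,C,D,E} → F.
Cell (r6,c3): row 6 has {A,D,F}; column 3 has {C,E,F} → B.
Cell (r2,c3): row 2 has {D}; column 3 has {B,C,E,F} → A.
Cell (r2,c5): row 2 has {A,D}; column 5 has {B,E,F} → C.
Cell (r4,c3): row 4 has {B,F}; column 3 has {A,B,C,E,F} → D.
Cell (r4,c5): row 4 has {B,D,F}; column 5 has {B,C,E,F} → A.
Cell (r5,c5): row 5 has {E,F}; column 5 has {A,B,C,E,F} → D.
Cell (r2,c2): row 2 has {A,C,D}; column 2 has {B,D,F} → E.
Cell (r2,c6): row 2 has {A,C,D,E}; column 6 has {A,D,F} → B.
Cell (r5,c6): row 5 has {D,E,F}; column 6 has {A,B,D,F} → C.
Cell (r6,c2): row 6 has {A,B,D,F}; column 2 has {B,D,E,F} → C.
Cell (r6,c4): row 6 has {A,B,C,D,F}; column 4 has {A,D} → E.
Cell (r2,c4): row 2 has {A,B,C,D,E}; column 4 has {A,D,E} → F.
Cell (r4,c4): row 4 has {A,B,D,F}; column 4 has {A,D,E,F} → C.
Cell (r4,c6): row 4 has {A,B,C,D,F}; column 6 has {A,B,C,D,F} → E.
Cell (r5,c2): row 5 has {C,D,E,F}; column 2 has {B,C,D,E,F} → A.
Cell (r5,c4): row 5 has {A,C,D,E,F}; column 4 has {A,C,D,E,F} → B.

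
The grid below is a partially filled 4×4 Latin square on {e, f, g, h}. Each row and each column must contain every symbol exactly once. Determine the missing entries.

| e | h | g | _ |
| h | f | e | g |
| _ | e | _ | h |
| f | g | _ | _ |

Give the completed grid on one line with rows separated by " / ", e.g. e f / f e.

row 1 has {e,g,h}; column 4 has {g,h} — only f is left for (r1,c4).
row 3 has {e,h}; column 1 has {e,f,h} — only g is left for (r3,c1).
row 3 has {e,g,h}; column 3 has {e,g} — only f is left for (r3,c3).
row 4 has {f,g}; column 3 has {e,f,g} — only h is left for (r4,c3).
row 4 has {f,g,h}; column 4 has {f,g,h} — only e is left for (r4,c4).

e h g f / h f e g / g e f h / f g h e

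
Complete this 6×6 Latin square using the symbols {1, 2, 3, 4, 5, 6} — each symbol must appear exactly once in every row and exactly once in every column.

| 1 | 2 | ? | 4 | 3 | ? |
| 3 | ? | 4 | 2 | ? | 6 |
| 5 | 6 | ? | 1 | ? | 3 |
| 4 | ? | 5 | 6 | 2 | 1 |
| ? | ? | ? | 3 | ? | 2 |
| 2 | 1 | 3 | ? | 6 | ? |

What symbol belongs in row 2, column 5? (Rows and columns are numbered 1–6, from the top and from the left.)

1

(r1,c3): row 1 has {1,2,3,4}; column 3 has {3,4,5}, so it must be 6.
(r1,c6): row 1 has {1,2,3,4,6}; column 6 has {1,2,3,6}, so it must be 5.
(r2,c2): row 2 has {2,3,4,6}; column 2 has {1,2,6}, so it must be 5.
(r2,c5): row 2 has {2,3,4,5,6}; column 5 has {2,3,6}, so it must be 1.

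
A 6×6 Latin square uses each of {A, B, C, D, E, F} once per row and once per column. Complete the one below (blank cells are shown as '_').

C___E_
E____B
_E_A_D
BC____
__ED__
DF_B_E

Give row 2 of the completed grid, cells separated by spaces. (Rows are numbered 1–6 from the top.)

(r1,c4): row 1 has {C,E}; column 4 has {A,B,D}, so it must be F.
(r1,c6): row 1 has {C,E,F}; column 6 has {B,D,E}, so it must be A.
(r2,c4): row 2 has {B,E}; column 4 has {A,B,D,F}, so it must be C.
(r3,c1): row 3 has {A,D,E}; column 1 has {B,C,D,E}, so it must be F.
(r4,c4): row 4 has {B,C}; column 4 has {A,B,C,D,F}, so it must be E.
(r4,c6): row 4 has {B,C,E}; column 6 has {A,B,D,E}, so it must be F.
(r5,c1): row 5 has {D,E}; column 1 has {B,C,D,E,F}, so it must be A.
(r5,c2): row 5 has {A,D,E}; column 2 has {C,E,F}, so it must be B.
(r5,c6): row 5 has {A,B,D,E}; column 6 has {A,B,D,E,F}, so it must be C.
(r1,c2): row 1 has {A,C,E,F}; column 2 has {B,C,E,F}, so it must be D.
(r1,c3): row 1 has {A,C,D,E,F}; column 3 has {E}, so it must be B.
(r2,c2): row 2 has {B,C,E}; column 2 has {B,C,D,E,F}, so it must be A.
(r3,c3): row 3 has {A,D,E,F}; column 3 has {B,E}, so it must be C.
(r3,c5): row 3 has {A,C,D,E,F}; column 5 has {E}, so it must be B.
(r5,c5): row 5 has {A,B,C,D,E}; column 5 has {B,E}, so it must be F.
(r6,c3): row 6 has {B,D,E,F}; column 3 has {B,C,E}, so it must be A.
(r6,c5): row 6 has {A,B,D,E,F}; column 5 has {B,E,F}, so it must be C.
(r2,c5): row 2 has {A,B,C,E}; column 5 has {B,C,E,F}, so it must be D.
(r4,c3): row 4 has {B,C,E,F}; column 3 has {A,B,C,E}, so it must be D.
(r4,c5): row 4 has {B,C,D,E,F}; column 5 has {B,C,D,E,F}, so it must be A.
(r2,c3): row 2 has {A,B,C,D,E}; column 3 has {A,B,C,D,E}, so it must be F.

E A F C D B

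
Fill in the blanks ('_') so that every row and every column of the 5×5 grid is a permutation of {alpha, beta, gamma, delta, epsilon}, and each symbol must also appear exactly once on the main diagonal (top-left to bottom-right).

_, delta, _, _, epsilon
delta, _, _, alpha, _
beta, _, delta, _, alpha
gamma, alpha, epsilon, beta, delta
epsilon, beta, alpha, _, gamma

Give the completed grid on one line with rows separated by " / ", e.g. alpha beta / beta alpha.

alpha delta beta gamma epsilon / delta epsilon gamma alpha beta / beta gamma delta epsilon alpha / gamma alpha epsilon beta delta / epsilon beta alpha delta gamma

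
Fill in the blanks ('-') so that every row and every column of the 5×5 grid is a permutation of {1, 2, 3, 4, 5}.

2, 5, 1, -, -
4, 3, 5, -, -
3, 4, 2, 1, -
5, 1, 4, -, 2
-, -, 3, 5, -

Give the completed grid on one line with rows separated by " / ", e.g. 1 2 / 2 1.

2 5 1 4 3 / 4 3 5 2 1 / 3 4 2 1 5 / 5 1 4 3 2 / 1 2 3 5 4

row 2 has {3,4,5}; column 4 has {1,5} — only 2 is left for (r2,c4).
row 2 has {2,3,4,5}; column 5 has {2} — only 1 is left for (r2,c5).
row 3 has {1,2,3,4}; column 5 has {1,2} — only 5 is left for (r3,c5).
row 4 has {1,2,4,5}; column 4 has {1,2,5} — only 3 is left for (r4,c4).
row 5 has {3,5}; column 1 has {2,3,4,5} — only 1 is left for (r5,c1).
row 5 has {1,3,5}; column 2 has {1,3,4,5} — only 2 is left for (r5,c2).
row 5 has {1,2,3,5}; column 5 has {1,2,5} — only 4 is left for (r5,c5).
row 1 has {1,2,5}; column 4 has {1,2,3,5} — only 4 is left for (r1,c4).
row 1 has {1,2,4,5}; column 5 has {1,2,4,5} — only 3 is left for (r1,c5).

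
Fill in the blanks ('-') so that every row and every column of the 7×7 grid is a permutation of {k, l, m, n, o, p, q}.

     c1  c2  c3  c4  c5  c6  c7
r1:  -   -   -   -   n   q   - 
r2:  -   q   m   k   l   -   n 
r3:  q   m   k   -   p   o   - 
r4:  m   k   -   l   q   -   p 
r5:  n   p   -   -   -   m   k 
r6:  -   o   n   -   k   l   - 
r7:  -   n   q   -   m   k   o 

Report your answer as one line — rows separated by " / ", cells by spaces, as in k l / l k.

k l p o n q m / o q m k l p n / q m k n p o l / m k o l q n p / n p l q o m k / p o n m k l q / l n q p m k o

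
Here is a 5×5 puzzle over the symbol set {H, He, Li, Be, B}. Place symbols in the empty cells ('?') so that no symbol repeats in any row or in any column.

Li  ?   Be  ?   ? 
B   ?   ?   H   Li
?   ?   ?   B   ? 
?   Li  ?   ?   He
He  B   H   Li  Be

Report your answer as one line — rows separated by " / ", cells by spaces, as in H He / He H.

Li H Be He B / B Be He H Li / Be He Li B H / H Li B Be He / He B H Li Be

(r1,c4): row 1 has {Li,Be}; column 4 has {H,Li,B}, so it must be He.
(r2,c3): row 2 has {H,Li,B}; column 3 has {H,Be}, so it must be He.
(r3,c3): row 3 has {B}; column 3 has {H,He,Be}, so it must be Li.
(r3,c5): row 3 has {Li,B}; column 5 has {He,Li,Be}, so it must be H.
(r4,c3): row 4 has {He,Li}; column 3 has {H,He,Li,Be}, so it must be B.
(r4,c4): row 4 has {He,Li,B}; column 4 has {H,He,Li,B}, so it must be Be.
(r1,c2): row 1 has {He,Li,Be}; column 2 has {Li,B}, so it must be H.
(r1,c5): row 1 has {H,He,Li,Be}; column 5 has {H,He,Li,Be}, so it must be B.
(r2,c2): row 2 has {H,He,Li,B}; column 2 has {H,Li,B}, so it must be Be.
(r3,c1): row 3 has {H,Li,B}; column 1 has {He,Li,B}, so it must be Be.
(r3,c2): row 3 has {H,Li,Be,B}; column 2 has {H,Li,Be,B}, so it must be He.
(r4,c1): row 4 has {He,Li,Be,B}; column 1 has {He,Li,Be,B}, so it must be H.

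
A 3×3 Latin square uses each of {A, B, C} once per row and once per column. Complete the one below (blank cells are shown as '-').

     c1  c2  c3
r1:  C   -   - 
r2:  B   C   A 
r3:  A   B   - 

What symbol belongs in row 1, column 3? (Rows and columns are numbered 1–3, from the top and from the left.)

B

(r1,c2) = A
(r1,c3) = B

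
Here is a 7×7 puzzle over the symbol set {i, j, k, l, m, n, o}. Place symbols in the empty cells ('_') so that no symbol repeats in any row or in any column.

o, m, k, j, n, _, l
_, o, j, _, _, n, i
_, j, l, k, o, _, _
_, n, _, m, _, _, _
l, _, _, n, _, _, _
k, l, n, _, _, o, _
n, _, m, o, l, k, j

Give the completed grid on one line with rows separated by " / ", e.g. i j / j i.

o m k j n i l / m o j l k n i / i j l k o m n / j n o m i l k / l k i n m j o / k l n i j o m / n i m o l k j

(r1,c6) = i
(r2,c1) = m
(r2,c4) = l
(r2,c5) = k
(r3,c1) = i
(r3,c6) = m
(r3,c7) = n
(r4,c1) = j
(r4,c5) = i
(r4,c6) = l
(r5,c6) = j
(r6,c4) = i
(r6,c7) = m
(r7,c2) = i
(r4,c3) = o
(r4,c7) = k
(r5,c2) = k
(r5,c3) = i
(r5,c5) = m
(r5,c7) = o
(r6,c5) = j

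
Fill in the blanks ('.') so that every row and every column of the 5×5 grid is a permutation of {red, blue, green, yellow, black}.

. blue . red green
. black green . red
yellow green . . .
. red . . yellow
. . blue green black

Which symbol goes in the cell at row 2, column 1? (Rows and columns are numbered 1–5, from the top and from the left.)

(r1,c1) = black
(r1,c3) = yellow
(r2,c1) = blue

blue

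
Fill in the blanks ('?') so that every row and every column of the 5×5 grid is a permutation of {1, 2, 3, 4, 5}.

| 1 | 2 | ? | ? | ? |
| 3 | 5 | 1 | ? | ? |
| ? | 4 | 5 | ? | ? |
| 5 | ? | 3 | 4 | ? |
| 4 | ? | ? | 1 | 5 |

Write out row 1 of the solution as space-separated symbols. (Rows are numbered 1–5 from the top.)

1 2 4 5 3

Cell (r1,c3): row 1 has {1,2}; column 3 has {1,3,5} → 4.
Cell (r1,c5): row 1 has {1,2,4}; column 5 has {5} → 3.
Cell (r2,c4): row 2 has {1,3,5}; column 4 has {1,4} → 2.
Cell (r2,c5): row 2 has {1,2,3,5}; column 5 has {3,5} → 4.
Cell (r3,c1): row 3 has {4,5}; column 1 has {1,3,4,5} → 2.
Cell (r3,c4): row 3 has {2,4,5}; column 4 has {1,2,4} → 3.
Cell (r3,c5): row 3 has {2,3,4,5}; column 5 has {3,4,5} → 1.
Cell (r4,c2): row 4 has {3,4,5}; column 2 has {2,4,5} → 1.
Cell (r4,c5): row 4 has {1,3,4,5}; column 5 has {1,3,4,5} → 2.
Cell (r5,c2): row 5 has {1,4,5}; column 2 has {1,2,4,5} → 3.
Cell (r5,c3): row 5 has {1,3,4,5}; column 3 has {1,3,4,5} → 2.
Cell (r1,c4): row 1 has {1,2,3,4}; column 4 has {1,2,3,4} → 5.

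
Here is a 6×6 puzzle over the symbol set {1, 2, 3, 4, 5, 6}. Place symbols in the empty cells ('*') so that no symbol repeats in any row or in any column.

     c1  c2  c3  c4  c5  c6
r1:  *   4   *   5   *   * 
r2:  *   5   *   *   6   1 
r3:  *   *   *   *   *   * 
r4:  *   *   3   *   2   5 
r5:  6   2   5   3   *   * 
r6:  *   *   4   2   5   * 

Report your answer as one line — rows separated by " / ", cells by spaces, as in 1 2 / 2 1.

2 4 1 5 3 6 / 3 5 2 4 6 1 / 5 3 6 1 4 2 / 4 1 3 6 2 5 / 6 2 5 3 1 4 / 1 6 4 2 5 3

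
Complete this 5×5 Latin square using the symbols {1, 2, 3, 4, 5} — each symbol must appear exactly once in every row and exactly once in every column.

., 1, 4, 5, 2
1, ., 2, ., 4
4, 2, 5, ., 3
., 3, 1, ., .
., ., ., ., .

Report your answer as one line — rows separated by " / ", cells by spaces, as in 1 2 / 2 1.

3 1 4 5 2 / 1 5 2 3 4 / 4 2 5 1 3 / 2 3 1 4 5 / 5 4 3 2 1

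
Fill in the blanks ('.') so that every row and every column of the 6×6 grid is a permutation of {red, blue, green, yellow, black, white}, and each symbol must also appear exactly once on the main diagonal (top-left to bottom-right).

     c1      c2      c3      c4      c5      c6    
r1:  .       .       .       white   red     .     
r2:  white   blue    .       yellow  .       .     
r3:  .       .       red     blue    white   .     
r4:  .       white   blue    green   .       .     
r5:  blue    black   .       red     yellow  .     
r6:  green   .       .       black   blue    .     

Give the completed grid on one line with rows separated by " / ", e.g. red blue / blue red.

black yellow green white red blue / white blue black yellow green red / yellow green red blue white black / red white blue green black yellow / blue black white red yellow green / green red yellow black blue white

At row 1, column 1: row 1 has {red,white}; column 1 has {blue,green,white}; the diagonal has {red,blue,green,yellow}; that leaves black.
At row 3, column 1: row 3 has {red,blue,white}; column 1 has {blue,green,black,white}; that leaves yellow.
At row 3, column 2: row 3 has {red,blue,yellow,white}; column 2 has {blue,black,white}; that leaves green.
At row 3, column 6: row 3 has {red,blue,green,yellow,white}; column 6 is empty so far; that leaves black.
At row 4, column 1: row 4 has {blue,green,white}; column 1 has {blue,green,yellow,black,white}; that leaves red.
At row 4, column 5: row 4 has {red,blue,green,white}; column 5 has {red,blue,yellow,white}; that leaves black.
At row 4, column 6: row 4 has {red,blue,green,black,white}; column 6 has {black}; that leaves yellow.
At row 6, column 6: row 6 has {blue,green,black}; column 6 has {yellow,black}; the diagonal has {red,blue,green,yellow,black}; that leaves white.
At row 1, column 2: row 1 has {red,black,white}; column 2 has {blue,green,black,white}; that leaves yellow.
At row 1, column 3: row 1 has {red,yellow,black,white}; column 3 has {red,blue}; that leaves green.
At row 1, column 6: row 1 has {red,green,yellow,black,white}; column 6 has {yellow,black,white}; that leaves blue.
At row 2, column 3: row 2 has {blue,yellow,white}; column 3 has {red,blue,green}; that leaves black.
At row 2, column 5: row 2 has {blue,yellow,black,white}; column 5 has {red,blue,yellow,black,white}; that leaves green.
At row 2, column 6: row 2 has {blue,green,yellow,black,white}; column 6 has {blue,yellow,black,white}; that leaves red.
At row 5, column 3: row 5 has {red,blue,yellow,black}; column 3 has {red,blue,green,black}; that leaves white.
At row 5, column 6: row 5 has {red,blue,yellow,black,white}; column 6 has {red,blue,yellow,black,white}; that leaves green.
At row 6, column 2: row 6 has {blue,green,black,white}; column 2 has {blue,green,yellow,black,white}; that leaves red.
At row 6, column 3: row 6 has {red,blue,green,black,white}; column 3 has {red,blue,green,black,white}; that leaves yellow.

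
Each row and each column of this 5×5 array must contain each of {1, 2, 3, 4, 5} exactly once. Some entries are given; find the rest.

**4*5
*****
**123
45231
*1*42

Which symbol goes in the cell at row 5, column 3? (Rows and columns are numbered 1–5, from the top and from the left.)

(r1,c4): row 1 has {4,5}; column 4 has {2,3,4}, so it must be 1.
(r2,c4): row 2 is empty so far; column 4 has {1,2,3,4}, so it must be 5.
(r2,c5): row 2 has {5}; column 5 has {1,2,3,5}, so it must be 4.
(r3,c1): row 3 has {1,2,3}; column 1 has {4}, so it must be 5.
(r3,c2): row 3 has {1,2,3,5}; column 2 has {1,5}, so it must be 4.
(r5,c1): row 5 has {1,2,4}; column 1 has {4,5}, so it must be 3.
(r5,c3): row 5 has {1,2,3,4}; column 3 has {1,2,4}, so it must be 5.

5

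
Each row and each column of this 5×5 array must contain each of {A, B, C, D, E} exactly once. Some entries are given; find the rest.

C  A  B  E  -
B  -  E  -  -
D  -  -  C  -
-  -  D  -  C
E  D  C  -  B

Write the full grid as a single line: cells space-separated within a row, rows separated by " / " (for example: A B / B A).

C A B E D / B C E D A / D B A C E / A E D B C / E D C A B

(r1,c5) = D
(r2,c2) = C
(r2,c5) = A
(r3,c3) = A
(r3,c5) = E
(r4,c1) = A
(r4,c4) = B
(r5,c4) = A
(r2,c4) = D
(r3,c2) = B
(r4,c2) = E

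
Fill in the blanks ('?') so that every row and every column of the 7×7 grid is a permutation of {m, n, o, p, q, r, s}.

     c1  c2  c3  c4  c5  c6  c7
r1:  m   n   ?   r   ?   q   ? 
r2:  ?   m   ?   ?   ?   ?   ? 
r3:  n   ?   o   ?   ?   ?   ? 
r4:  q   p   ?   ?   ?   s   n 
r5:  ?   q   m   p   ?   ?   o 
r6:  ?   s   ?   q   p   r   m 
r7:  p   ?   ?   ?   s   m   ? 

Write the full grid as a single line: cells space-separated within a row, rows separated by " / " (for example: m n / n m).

m n s r o q p / r m p s n o q / n r o m q p s / q p r o m s n / s q m p r n o / o s n q p r m / p o q n s m r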